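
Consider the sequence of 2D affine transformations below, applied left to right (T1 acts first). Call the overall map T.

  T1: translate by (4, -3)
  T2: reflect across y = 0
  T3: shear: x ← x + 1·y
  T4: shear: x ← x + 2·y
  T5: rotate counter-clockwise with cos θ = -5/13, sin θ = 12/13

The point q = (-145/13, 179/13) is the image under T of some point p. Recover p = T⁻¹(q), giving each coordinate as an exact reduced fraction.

T1 = [1 0 4; 0 1 -3; 0 0 1]
T2·T1 = [1 0 4; 0 -1 3; 0 0 1]
T3·…·T1 = [1 -1 7; 0 -1 3; 0 0 1]
T4·…·T1 = [1 -3 13; 0 -1 3; 0 0 1]
T5·…·T1 = [-5/13 27/13 -101/13; 12/13 -31/13 141/13; 0 0 1]
det M = -1; M⁻¹ = [31/13 27/13 -4; 12/13 5/13 3; 0 0 1]
M⁻¹ · (-145/13, 179/13)ᵀ = (-2, -2)ᵀ

p = (-2, -2)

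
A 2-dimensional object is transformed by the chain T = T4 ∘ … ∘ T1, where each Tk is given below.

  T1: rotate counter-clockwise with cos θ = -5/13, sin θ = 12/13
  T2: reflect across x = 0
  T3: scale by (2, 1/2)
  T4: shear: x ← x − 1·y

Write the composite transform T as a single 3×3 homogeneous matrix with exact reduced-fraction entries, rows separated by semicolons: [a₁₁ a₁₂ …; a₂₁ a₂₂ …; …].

T = [4/13 53/26 0; 6/13 -5/26 0; 0 0 1]

T1 = [-5/13 -12/13 0; 12/13 -5/13 0; 0 0 1]
T2·T1 = [5/13 12/13 0; 12/13 -5/13 0; 0 0 1]
T3·…·T1 = [10/13 24/13 0; 6/13 -5/26 0; 0 0 1]
T4·…·T1 = [4/13 53/26 0; 6/13 -5/26 0; 0 0 1]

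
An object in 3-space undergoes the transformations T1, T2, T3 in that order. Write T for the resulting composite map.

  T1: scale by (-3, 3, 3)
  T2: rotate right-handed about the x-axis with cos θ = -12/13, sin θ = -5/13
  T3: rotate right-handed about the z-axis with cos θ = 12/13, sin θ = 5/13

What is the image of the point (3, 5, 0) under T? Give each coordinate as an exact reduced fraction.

T1 scale by (-3, 3, 3): (3, 5, 0) → (-9, 15, 0)
T2 rotate right-handed about the x-axis with cos θ = -12/13, sin θ = -5/13: (-9, 15, 0) → (-9, -180/13, -75/13)
T3 rotate right-handed about the z-axis with cos θ = 12/13, sin θ = 5/13: (-9, -180/13, -75/13) → (-504/169, -2745/169, -75/13)

T(p) = (-504/169, -2745/169, -75/13)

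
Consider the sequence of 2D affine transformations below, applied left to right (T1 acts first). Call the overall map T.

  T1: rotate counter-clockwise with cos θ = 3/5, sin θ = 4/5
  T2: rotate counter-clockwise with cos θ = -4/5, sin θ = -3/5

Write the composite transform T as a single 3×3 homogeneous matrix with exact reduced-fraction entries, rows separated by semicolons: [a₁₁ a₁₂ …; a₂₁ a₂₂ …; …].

T = [0 1 0; -1 0 0; 0 0 1]

T1 = [3/5 -4/5 0; 4/5 3/5 0; 0 0 1]
T2·T1 = [0 1 0; -1 0 0; 0 0 1]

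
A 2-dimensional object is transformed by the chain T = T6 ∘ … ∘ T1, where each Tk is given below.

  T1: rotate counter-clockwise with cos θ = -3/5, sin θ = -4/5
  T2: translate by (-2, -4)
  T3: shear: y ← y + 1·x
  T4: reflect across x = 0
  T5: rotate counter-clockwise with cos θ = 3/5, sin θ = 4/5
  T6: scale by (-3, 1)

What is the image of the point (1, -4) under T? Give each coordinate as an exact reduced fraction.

T1 rotate counter-clockwise with cos θ = -3/5, sin θ = -4/5: (1, -4) → (-19/5, 8/5)
T2 translate by (-2, -4): (-19/5, 8/5) → (-29/5, -12/5)
T3 shear: y ← y + 1·x: (-29/5, -12/5) → (-29/5, -41/5)
T4 reflect across x = 0: (-29/5, -41/5) → (29/5, -41/5)
T5 rotate counter-clockwise with cos θ = 3/5, sin θ = 4/5: (29/5, -41/5) → (251/25, -7/25)
T6 scale by (-3, 1): (251/25, -7/25) → (-753/25, -7/25)

T(p) = (-753/25, -7/25)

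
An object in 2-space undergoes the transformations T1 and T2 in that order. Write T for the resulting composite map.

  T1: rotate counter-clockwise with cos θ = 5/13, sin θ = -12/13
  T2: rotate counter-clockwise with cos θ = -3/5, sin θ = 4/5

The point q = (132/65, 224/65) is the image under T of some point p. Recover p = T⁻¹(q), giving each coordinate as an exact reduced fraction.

p = (4, 0)

T1 = [5/13 12/13 0; -12/13 5/13 0; 0 0 1]
T2·T1 = [33/65 -56/65 0; 56/65 33/65 0; 0 0 1]
det M = 1; M⁻¹ = [33/65 56/65 0; -56/65 33/65 0; 0 0 1]
M⁻¹ · (132/65, 224/65)ᵀ = (4, 0)ᵀ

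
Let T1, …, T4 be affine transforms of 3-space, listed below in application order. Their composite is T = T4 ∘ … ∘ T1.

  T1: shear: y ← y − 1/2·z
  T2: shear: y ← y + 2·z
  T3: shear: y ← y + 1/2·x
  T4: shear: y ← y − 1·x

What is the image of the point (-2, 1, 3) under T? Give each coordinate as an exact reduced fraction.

T1 shear: y ← y − 1/2·z: (-2, 1, 3) → (-2, -1/2, 3)
T2 shear: y ← y + 2·z: (-2, -1/2, 3) → (-2, 11/2, 3)
T3 shear: y ← y + 1/2·x: (-2, 11/2, 3) → (-2, 9/2, 3)
T4 shear: y ← y − 1·x: (-2, 9/2, 3) → (-2, 13/2, 3)

T(p) = (-2, 13/2, 3)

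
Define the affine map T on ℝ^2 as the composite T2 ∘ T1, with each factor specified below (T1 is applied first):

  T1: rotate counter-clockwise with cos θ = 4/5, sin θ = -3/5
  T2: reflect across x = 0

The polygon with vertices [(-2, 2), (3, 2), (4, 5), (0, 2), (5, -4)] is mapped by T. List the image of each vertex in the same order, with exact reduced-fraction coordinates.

T1 rotate counter-clockwise with cos θ = 4/5, sin θ = -3/5: (-2, 2) → (-2/5, 14/5); (3, 2) → (18/5, -1/5); (4, 5) → (31/5, 8/5); (0, 2) → (6/5, 8/5); (5, -4) → (8/5, -31/5)
T2 reflect across x = 0: (-2/5, 14/5) → (2/5, 14/5); (18/5, -1/5) → (-18/5, -1/5); (31/5, 8/5) → (-31/5, 8/5); (6/5, 8/5) → (-6/5, 8/5); (8/5, -31/5) → (-8/5, -31/5)

image vertices: (2/5, 14/5), (-18/5, -1/5), (-31/5, 8/5), (-6/5, 8/5), (-8/5, -31/5)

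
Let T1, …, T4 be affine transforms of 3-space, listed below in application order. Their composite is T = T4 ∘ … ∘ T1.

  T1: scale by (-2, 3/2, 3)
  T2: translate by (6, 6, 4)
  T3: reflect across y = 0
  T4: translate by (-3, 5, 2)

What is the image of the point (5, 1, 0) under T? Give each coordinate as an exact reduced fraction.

T(p) = (-7, -5/2, 6)

T1 scale by (-2, 3/2, 3): (5, 1, 0) → (-10, 3/2, 0)
T2 translate by (6, 6, 4): (-10, 3/2, 0) → (-4, 15/2, 4)
T3 reflect across y = 0: (-4, 15/2, 4) → (-4, -15/2, 4)
T4 translate by (-3, 5, 2): (-4, -15/2, 4) → (-7, -5/2, 6)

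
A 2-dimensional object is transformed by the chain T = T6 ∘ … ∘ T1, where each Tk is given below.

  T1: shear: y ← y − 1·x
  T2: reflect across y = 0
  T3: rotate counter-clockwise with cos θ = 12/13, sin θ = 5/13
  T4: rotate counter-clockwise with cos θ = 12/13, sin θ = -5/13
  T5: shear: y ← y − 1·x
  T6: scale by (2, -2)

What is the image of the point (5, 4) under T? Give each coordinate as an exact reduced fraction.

T1 shear: y ← y − 1·x: (5, 4) → (5, -1)
T2 reflect across y = 0: (5, -1) → (5, 1)
T3 rotate counter-clockwise with cos θ = 12/13, sin θ = 5/13: (5, 1) → (55/13, 37/13)
T4 rotate counter-clockwise with cos θ = 12/13, sin θ = -5/13: (55/13, 37/13) → (5, 1)
T5 shear: y ← y − 1·x: (5, 1) → (5, -4)
T6 scale by (2, -2): (5, -4) → (10, 8)

T(p) = (10, 8)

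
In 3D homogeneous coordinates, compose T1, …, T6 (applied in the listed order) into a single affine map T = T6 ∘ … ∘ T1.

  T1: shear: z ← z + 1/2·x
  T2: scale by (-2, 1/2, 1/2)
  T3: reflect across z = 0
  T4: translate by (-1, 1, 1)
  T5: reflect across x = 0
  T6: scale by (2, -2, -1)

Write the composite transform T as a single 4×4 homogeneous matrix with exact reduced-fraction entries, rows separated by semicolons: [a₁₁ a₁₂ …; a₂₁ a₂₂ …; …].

T1 = [1 0 0 0; 0 1 0 0; 1/2 0 1 0; 0 0 0 1]
T2·T1 = [-2 0 0 0; 0 1/2 0 0; 1/4 0 1/2 0; 0 0 0 1]
T3·…·T1 = [-2 0 0 0; 0 1/2 0 0; -1/4 0 -1/2 0; 0 0 0 1]
T4·…·T1 = [-2 0 0 -1; 0 1/2 0 1; -1/4 0 -1/2 1; 0 0 0 1]
T5·…·T1 = [2 0 0 1; 0 1/2 0 1; -1/4 0 -1/2 1; 0 0 0 1]
T6·…·T1 = [4 0 0 2; 0 -1 0 -2; 1/4 0 1/2 -1; 0 0 0 1]

T = [4 0 0 2; 0 -1 0 -2; 1/4 0 1/2 -1; 0 0 0 1]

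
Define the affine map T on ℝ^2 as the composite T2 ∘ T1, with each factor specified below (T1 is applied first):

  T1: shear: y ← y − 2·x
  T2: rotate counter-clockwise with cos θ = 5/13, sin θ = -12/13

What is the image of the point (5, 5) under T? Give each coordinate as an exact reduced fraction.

T1 shear: y ← y − 2·x: (5, 5) → (5, -5)
T2 rotate counter-clockwise with cos θ = 5/13, sin θ = -12/13: (5, -5) → (-35/13, -85/13)

T(p) = (-35/13, -85/13)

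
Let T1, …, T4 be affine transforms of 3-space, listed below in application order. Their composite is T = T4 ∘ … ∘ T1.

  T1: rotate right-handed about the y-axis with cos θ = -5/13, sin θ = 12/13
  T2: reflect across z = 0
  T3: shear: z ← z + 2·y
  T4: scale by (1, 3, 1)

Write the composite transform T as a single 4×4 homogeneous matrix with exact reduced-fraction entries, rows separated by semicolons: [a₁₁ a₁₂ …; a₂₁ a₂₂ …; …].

T = [-5/13 0 12/13 0; 0 3 0 0; 12/13 2 5/13 0; 0 0 0 1]

T1 = [-5/13 0 12/13 0; 0 1 0 0; -12/13 0 -5/13 0; 0 0 0 1]
T2·T1 = [-5/13 0 12/13 0; 0 1 0 0; 12/13 0 5/13 0; 0 0 0 1]
T3·…·T1 = [-5/13 0 12/13 0; 0 1 0 0; 12/13 2 5/13 0; 0 0 0 1]
T4·…·T1 = [-5/13 0 12/13 0; 0 3 0 0; 12/13 2 5/13 0; 0 0 0 1]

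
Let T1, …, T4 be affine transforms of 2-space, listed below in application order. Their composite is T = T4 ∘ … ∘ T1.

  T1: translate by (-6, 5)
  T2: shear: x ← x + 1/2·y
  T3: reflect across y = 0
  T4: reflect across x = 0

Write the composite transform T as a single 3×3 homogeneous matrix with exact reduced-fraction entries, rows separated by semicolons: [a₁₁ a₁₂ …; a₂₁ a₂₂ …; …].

T1 = [1 0 -6; 0 1 5; 0 0 1]
T2·T1 = [1 1/2 -7/2; 0 1 5; 0 0 1]
T3·…·T1 = [1 1/2 -7/2; 0 -1 -5; 0 0 1]
T4·…·T1 = [-1 -1/2 7/2; 0 -1 -5; 0 0 1]

T = [-1 -1/2 7/2; 0 -1 -5; 0 0 1]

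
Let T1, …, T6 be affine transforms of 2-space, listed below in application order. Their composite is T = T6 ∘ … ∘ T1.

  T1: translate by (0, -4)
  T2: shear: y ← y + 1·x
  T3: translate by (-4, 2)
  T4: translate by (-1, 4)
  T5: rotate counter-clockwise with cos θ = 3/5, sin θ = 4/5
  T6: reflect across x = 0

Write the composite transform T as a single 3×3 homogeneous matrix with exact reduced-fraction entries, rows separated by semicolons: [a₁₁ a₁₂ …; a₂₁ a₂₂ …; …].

T = [1/5 4/5 23/5; 7/5 3/5 -14/5; 0 0 1]

T1 = [1 0 0; 0 1 -4; 0 0 1]
T2·T1 = [1 0 0; 1 1 -4; 0 0 1]
T3·…·T1 = [1 0 -4; 1 1 -2; 0 0 1]
T4·…·T1 = [1 0 -5; 1 1 2; 0 0 1]
T5·…·T1 = [-1/5 -4/5 -23/5; 7/5 3/5 -14/5; 0 0 1]
T6·…·T1 = [1/5 4/5 23/5; 7/5 3/5 -14/5; 0 0 1]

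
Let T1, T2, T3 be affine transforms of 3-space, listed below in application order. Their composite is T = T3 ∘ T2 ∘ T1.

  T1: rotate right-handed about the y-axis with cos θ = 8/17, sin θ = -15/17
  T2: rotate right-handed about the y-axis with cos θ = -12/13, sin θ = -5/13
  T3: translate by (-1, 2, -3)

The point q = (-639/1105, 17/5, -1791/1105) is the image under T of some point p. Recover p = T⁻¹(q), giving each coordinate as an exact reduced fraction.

p = (-6/5, 7/5, -4/5)

T1 = [8/17 0 -15/17 0; 0 1 0 0; 15/17 0 8/17 0; 0 0 0 1]
T2·T1 = [-171/221 0 140/221 0; 0 1 0 0; -140/221 0 -171/221 0; 0 0 0 1]
T3·…·T1 = [-171/221 0 140/221 -1; 0 1 0 2; -140/221 0 -171/221 -3; 0 0 0 1]
det M = 1; M⁻¹ = [-171/221 0 -140/221 -591/221; 0 1 0 -2; 140/221 0 -171/221 -373/221; 0 0 0 1]
M⁻¹ · (-639/1105, 17/5, -1791/1105)ᵀ = (-6/5, 7/5, -4/5)ᵀ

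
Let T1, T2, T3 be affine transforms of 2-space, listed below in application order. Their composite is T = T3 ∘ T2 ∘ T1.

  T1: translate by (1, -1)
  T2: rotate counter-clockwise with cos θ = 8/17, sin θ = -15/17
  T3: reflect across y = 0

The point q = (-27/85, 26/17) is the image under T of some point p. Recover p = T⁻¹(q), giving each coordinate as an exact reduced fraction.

p = (1/5, 0)

T1 = [1 0 1; 0 1 -1; 0 0 1]
T2·T1 = [8/17 15/17 -7/17; -15/17 8/17 -23/17; 0 0 1]
T3·…·T1 = [8/17 15/17 -7/17; 15/17 -8/17 23/17; 0 0 1]
det M = -1; M⁻¹ = [8/17 15/17 -1; 15/17 -8/17 1; 0 0 1]
M⁻¹ · (-27/85, 26/17)ᵀ = (1/5, 0)ᵀ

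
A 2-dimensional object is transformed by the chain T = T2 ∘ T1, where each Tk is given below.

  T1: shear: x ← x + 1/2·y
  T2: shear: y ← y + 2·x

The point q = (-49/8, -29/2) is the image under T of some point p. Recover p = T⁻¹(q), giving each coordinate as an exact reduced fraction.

T1 = [1 1/2 0; 0 1 0; 0 0 1]
T2·T1 = [1 1/2 0; 2 2 0; 0 0 1]
det M = 1; M⁻¹ = [2 -1/2 0; -2 1 0; 0 0 1]
M⁻¹ · (-49/8, -29/2)ᵀ = (-5, -9/4)ᵀ

p = (-5, -9/4)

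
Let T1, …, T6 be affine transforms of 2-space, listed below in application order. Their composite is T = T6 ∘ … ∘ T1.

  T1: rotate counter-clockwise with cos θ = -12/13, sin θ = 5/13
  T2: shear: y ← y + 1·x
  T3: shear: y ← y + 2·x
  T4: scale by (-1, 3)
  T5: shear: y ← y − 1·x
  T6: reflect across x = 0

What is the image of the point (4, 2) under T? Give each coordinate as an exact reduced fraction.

T(p) = (-58/13, -592/13)

T1 rotate counter-clockwise with cos θ = -12/13, sin θ = 5/13: (4, 2) → (-58/13, -4/13)
T2 shear: y ← y + 1·x: (-58/13, -4/13) → (-58/13, -62/13)
T3 shear: y ← y + 2·x: (-58/13, -62/13) → (-58/13, -178/13)
T4 scale by (-1, 3): (-58/13, -178/13) → (58/13, -534/13)
T5 shear: y ← y − 1·x: (58/13, -534/13) → (58/13, -592/13)
T6 reflect across x = 0: (58/13, -592/13) → (-58/13, -592/13)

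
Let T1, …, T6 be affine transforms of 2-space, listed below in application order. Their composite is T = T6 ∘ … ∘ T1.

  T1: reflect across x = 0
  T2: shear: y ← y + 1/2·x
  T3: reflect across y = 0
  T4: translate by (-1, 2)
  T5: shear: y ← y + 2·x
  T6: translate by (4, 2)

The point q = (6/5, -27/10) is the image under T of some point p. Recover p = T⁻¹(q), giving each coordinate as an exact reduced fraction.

T1 = [-1 0 0; 0 1 0; 0 0 1]
T2·T1 = [-1 0 0; -1/2 1 0; 0 0 1]
T3·…·T1 = [-1 0 0; 1/2 -1 0; 0 0 1]
T4·…·T1 = [-1 0 -1; 1/2 -1 2; 0 0 1]
T5·…·T1 = [-1 0 -1; -3/2 -1 0; 0 0 1]
T6·…·T1 = [-1 0 3; -3/2 -1 2; 0 0 1]
det M = 1; M⁻¹ = [-1 0 3; 3/2 -1 -5/2; 0 0 1]
M⁻¹ · (6/5, -27/10)ᵀ = (9/5, 2)ᵀ

p = (9/5, 2)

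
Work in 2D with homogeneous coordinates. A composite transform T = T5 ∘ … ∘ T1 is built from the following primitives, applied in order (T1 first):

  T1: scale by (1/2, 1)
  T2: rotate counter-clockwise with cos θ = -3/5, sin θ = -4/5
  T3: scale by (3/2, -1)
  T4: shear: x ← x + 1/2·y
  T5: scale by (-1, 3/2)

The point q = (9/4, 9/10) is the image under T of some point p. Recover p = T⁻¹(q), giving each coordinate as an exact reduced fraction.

T1 = [1/2 0 0; 0 1 0; 0 0 1]
T2·T1 = [-3/10 4/5 0; -2/5 -3/5 0; 0 0 1]
T3·…·T1 = [-9/20 6/5 0; 2/5 3/5 0; 0 0 1]
T4·…·T1 = [-1/4 3/2 0; 2/5 3/5 0; 0 0 1]
T5·…·T1 = [1/4 -3/2 0; 3/5 9/10 0; 0 0 1]
det M = 9/8; M⁻¹ = [4/5 4/3 0; -8/15 2/9 0; 0 0 1]
M⁻¹ · (9/4, 9/10)ᵀ = (3, -1)ᵀ

p = (3, -1)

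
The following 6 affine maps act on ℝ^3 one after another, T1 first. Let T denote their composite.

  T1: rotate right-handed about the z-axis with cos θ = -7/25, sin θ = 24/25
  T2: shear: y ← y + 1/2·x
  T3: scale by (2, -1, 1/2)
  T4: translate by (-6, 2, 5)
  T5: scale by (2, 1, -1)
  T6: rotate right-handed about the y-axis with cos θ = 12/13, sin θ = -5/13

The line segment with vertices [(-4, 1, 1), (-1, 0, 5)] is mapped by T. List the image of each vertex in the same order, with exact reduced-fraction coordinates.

image vertices: (-5441/650, 151/25, -614/65), (-4653/650, 141/50, -722/65)

T1 rotate right-handed about the z-axis with cos θ = -7/25, sin θ = 24/25: (-4, 1, 1) → (4/25, -103/25, 1); (-1, 0, 5) → (7/25, -24/25, 5)
T2 shear: y ← y + 1/2·x: (4/25, -103/25, 1) → (4/25, -101/25, 1); (7/25, -24/25, 5) → (7/25, -41/50, 5)
T3 scale by (2, -1, 1/2): (4/25, -101/25, 1) → (8/25, 101/25, 1/2); (7/25, -41/50, 5) → (14/25, 41/50, 5/2)
T4 translate by (-6, 2, 5): (8/25, 101/25, 1/2) → (-142/25, 151/25, 11/2); (14/25, 41/50, 5/2) → (-136/25, 141/50, 15/2)
T5 scale by (2, 1, -1): (-142/25, 151/25, 11/2) → (-284/25, 151/25, -11/2); (-136/25, 141/50, 15/2) → (-272/25, 141/50, -15/2)
T6 rotate right-handed about the y-axis with cos θ = 12/13, sin θ = -5/13: (-284/25, 151/25, -11/2) → (-5441/650, 151/25, -614/65); (-272/25, 141/50, -15/2) → (-4653/650, 141/50, -722/65)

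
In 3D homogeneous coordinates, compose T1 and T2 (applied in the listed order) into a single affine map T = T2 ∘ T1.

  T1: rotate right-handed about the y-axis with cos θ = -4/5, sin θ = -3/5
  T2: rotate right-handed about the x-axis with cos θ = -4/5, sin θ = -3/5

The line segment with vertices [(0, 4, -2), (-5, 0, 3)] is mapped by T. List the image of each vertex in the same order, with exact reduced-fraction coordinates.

image vertices: (6/5, -56/25, -92/25), (11/5, -81/25, 108/25)

T1 rotate right-handed about the y-axis with cos θ = -4/5, sin θ = -3/5: (0, 4, -2) → (6/5, 4, 8/5); (-5, 0, 3) → (11/5, 0, -27/5)
T2 rotate right-handed about the x-axis with cos θ = -4/5, sin θ = -3/5: (6/5, 4, 8/5) → (6/5, -56/25, -92/25); (11/5, 0, -27/5) → (11/5, -81/25, 108/25)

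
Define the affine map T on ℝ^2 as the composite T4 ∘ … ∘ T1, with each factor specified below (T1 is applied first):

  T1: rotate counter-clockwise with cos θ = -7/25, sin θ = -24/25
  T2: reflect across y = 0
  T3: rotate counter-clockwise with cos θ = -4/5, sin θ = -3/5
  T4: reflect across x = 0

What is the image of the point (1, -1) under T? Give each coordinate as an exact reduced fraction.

T1 rotate counter-clockwise with cos θ = -7/25, sin θ = -24/25: (1, -1) → (-31/25, -17/25)
T2 reflect across y = 0: (-31/25, -17/25) → (-31/25, 17/25)
T3 rotate counter-clockwise with cos θ = -4/5, sin θ = -3/5: (-31/25, 17/25) → (7/5, 1/5)
T4 reflect across x = 0: (7/5, 1/5) → (-7/5, 1/5)

T(p) = (-7/5, 1/5)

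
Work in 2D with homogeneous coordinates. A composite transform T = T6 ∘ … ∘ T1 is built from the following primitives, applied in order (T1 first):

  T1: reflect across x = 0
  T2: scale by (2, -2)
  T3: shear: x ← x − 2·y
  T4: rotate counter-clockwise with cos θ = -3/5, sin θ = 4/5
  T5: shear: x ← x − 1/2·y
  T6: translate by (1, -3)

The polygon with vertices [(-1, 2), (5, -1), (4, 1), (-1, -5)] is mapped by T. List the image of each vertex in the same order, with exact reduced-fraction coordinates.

T1 reflect across x = 0: (-1, 2) → (1, 2); (5, -1) → (-5, -1); (4, 1) → (-4, 1); (-1, -5) → (1, -5)
T2 scale by (2, -2): (1, 2) → (2, -4); (-5, -1) → (-10, 2); (-4, 1) → (-8, -2); (1, -5) → (2, 10)
T3 shear: x ← x − 2·y: (2, -4) → (10, -4); (-10, 2) → (-14, 2); (-8, -2) → (-4, -2); (2, 10) → (-18, 10)
T4 rotate counter-clockwise with cos θ = -3/5, sin θ = 4/5: (10, -4) → (-14/5, 52/5); (-14, 2) → (34/5, -62/5); (-4, -2) → (4, -2); (-18, 10) → (14/5, -102/5)
T5 shear: x ← x − 1/2·y: (-14/5, 52/5) → (-8, 52/5); (34/5, -62/5) → (13, -62/5); (4, -2) → (5, -2); (14/5, -102/5) → (13, -102/5)
T6 translate by (1, -3): (-8, 52/5) → (-7, 37/5); (13, -62/5) → (14, -77/5); (5, -2) → (6, -5); (13, -102/5) → (14, -117/5)

image vertices: (-7, 37/5), (14, -77/5), (6, -5), (14, -117/5)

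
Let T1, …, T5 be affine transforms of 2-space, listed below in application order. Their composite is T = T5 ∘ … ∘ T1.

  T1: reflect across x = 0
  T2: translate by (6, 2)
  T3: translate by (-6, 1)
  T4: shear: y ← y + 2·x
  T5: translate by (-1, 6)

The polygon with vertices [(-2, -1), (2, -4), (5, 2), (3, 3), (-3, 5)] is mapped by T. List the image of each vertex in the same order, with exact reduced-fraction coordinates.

T1 reflect across x = 0: (-2, -1) → (2, -1); (2, -4) → (-2, -4); (5, 2) → (-5, 2); (3, 3) → (-3, 3); (-3, 5) → (3, 5)
T2 translate by (6, 2): (2, -1) → (8, 1); (-2, -4) → (4, -2); (-5, 2) → (1, 4); (-3, 3) → (3, 5); (3, 5) → (9, 7)
T3 translate by (-6, 1): (8, 1) → (2, 2); (4, -2) → (-2, -1); (1, 4) → (-5, 5); (3, 5) → (-3, 6); (9, 7) → (3, 8)
T4 shear: y ← y + 2·x: (2, 2) → (2, 6); (-2, -1) → (-2, -5); (-5, 5) → (-5, -5); (-3, 6) → (-3, 0); (3, 8) → (3, 14)
T5 translate by (-1, 6): (2, 6) → (1, 12); (-2, -5) → (-3, 1); (-5, -5) → (-6, 1); (-3, 0) → (-4, 6); (3, 14) → (2, 20)

image vertices: (1, 12), (-3, 1), (-6, 1), (-4, 6), (2, 20)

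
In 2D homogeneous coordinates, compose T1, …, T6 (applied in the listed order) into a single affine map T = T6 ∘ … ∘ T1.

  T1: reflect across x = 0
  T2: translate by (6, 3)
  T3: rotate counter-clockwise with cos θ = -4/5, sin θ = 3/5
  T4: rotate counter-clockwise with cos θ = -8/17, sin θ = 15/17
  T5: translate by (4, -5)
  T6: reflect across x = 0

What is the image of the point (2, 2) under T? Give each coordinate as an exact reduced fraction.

T1 reflect across x = 0: (2, 2) → (-2, 2)
T2 translate by (6, 3): (-2, 2) → (4, 5)
T3 rotate counter-clockwise with cos θ = -4/5, sin θ = 3/5: (4, 5) → (-31/5, -8/5)
T4 rotate counter-clockwise with cos θ = -8/17, sin θ = 15/17: (-31/5, -8/5) → (368/85, -401/85)
T5 translate by (4, -5): (368/85, -401/85) → (708/85, -826/85)
T6 reflect across x = 0: (708/85, -826/85) → (-708/85, -826/85)

T(p) = (-708/85, -826/85)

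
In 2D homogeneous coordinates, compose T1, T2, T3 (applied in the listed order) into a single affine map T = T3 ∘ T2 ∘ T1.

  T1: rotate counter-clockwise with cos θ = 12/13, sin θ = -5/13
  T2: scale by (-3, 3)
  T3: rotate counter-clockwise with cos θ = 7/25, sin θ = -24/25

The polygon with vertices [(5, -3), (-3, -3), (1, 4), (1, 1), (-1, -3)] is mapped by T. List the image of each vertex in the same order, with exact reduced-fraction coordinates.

image vertices: (-5337/325, 1959/325), (-441/325, -4113/325), (2424/325, 3207/325), (147/325, 1371/325), (-333/65, -519/65)

T1 rotate counter-clockwise with cos θ = 12/13, sin θ = -5/13: (5, -3) → (45/13, -61/13); (-3, -3) → (-51/13, -21/13); (1, 4) → (32/13, 43/13); (1, 1) → (17/13, 7/13); (-1, -3) → (-27/13, -31/13)
T2 scale by (-3, 3): (45/13, -61/13) → (-135/13, -183/13); (-51/13, -21/13) → (153/13, -63/13); (32/13, 43/13) → (-96/13, 129/13); (17/13, 7/13) → (-51/13, 21/13); (-27/13, -31/13) → (81/13, -93/13)
T3 rotate counter-clockwise with cos θ = 7/25, sin θ = -24/25: (-135/13, -183/13) → (-5337/325, 1959/325); (153/13, -63/13) → (-441/325, -4113/325); (-96/13, 129/13) → (2424/325, 3207/325); (-51/13, 21/13) → (147/325, 1371/325); (81/13, -93/13) → (-333/65, -519/65)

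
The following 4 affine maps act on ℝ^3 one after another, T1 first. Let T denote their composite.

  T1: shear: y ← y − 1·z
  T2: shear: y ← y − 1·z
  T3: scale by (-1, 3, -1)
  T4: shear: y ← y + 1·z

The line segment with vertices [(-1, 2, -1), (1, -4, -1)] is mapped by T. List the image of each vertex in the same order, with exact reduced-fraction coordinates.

T1 shear: y ← y − 1·z: (-1, 2, -1) → (-1, 3, -1); (1, -4, -1) → (1, -3, -1)
T2 shear: y ← y − 1·z: (-1, 3, -1) → (-1, 4, -1); (1, -3, -1) → (1, -2, -1)
T3 scale by (-1, 3, -1): (-1, 4, -1) → (1, 12, 1); (1, -2, -1) → (-1, -6, 1)
T4 shear: y ← y + 1·z: (1, 12, 1) → (1, 13, 1); (-1, -6, 1) → (-1, -5, 1)

image vertices: (1, 13, 1), (-1, -5, 1)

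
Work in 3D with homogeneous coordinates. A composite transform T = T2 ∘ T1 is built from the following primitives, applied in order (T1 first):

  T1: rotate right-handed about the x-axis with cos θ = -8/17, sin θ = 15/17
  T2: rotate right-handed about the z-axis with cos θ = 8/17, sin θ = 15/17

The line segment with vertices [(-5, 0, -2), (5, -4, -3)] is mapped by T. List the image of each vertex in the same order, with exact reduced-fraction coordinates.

T1 rotate right-handed about the x-axis with cos θ = -8/17, sin θ = 15/17: (-5, 0, -2) → (-5, 30/17, 16/17); (5, -4, -3) → (5, 77/17, -36/17)
T2 rotate right-handed about the z-axis with cos θ = 8/17, sin θ = 15/17: (-5, 30/17, 16/17) → (-1130/289, -1035/289, 16/17); (5, 77/17, -36/17) → (-475/289, 1891/289, -36/17)

image vertices: (-1130/289, -1035/289, 16/17), (-475/289, 1891/289, -36/17)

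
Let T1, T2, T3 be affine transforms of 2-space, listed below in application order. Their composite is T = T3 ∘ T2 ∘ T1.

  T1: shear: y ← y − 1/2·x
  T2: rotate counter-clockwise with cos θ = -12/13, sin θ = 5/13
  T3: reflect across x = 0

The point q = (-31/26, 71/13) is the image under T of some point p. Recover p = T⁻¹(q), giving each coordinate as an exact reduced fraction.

T1 = [1 0 0; -1/2 1 0; 0 0 1]
T2·T1 = [-19/26 -5/13 0; 11/13 -12/13 0; 0 0 1]
T3·…·T1 = [19/26 5/13 0; 11/13 -12/13 0; 0 0 1]
det M = -1; M⁻¹ = [12/13 5/13 0; 11/13 -19/26 0; 0 0 1]
M⁻¹ · (-31/26, 71/13)ᵀ = (1, -5)ᵀ

p = (1, -5)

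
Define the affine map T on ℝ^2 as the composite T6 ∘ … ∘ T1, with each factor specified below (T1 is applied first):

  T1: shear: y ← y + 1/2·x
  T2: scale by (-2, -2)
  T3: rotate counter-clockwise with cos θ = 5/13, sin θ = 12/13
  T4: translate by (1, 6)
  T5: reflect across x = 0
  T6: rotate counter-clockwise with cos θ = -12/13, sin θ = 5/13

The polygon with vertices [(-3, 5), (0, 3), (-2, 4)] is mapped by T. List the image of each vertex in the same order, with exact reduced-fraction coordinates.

T1 shear: y ← y + 1/2·x: (-3, 5) → (-3, 7/2); (0, 3) → (0, 3); (-2, 4) → (-2, 3)
T2 scale by (-2, -2): (-3, 7/2) → (6, -7); (0, 3) → (0, -6); (-2, 3) → (4, -6)
T3 rotate counter-clockwise with cos θ = 5/13, sin θ = 12/13: (6, -7) → (114/13, 37/13); (0, -6) → (72/13, -30/13); (4, -6) → (92/13, 18/13)
T4 translate by (1, 6): (114/13, 37/13) → (127/13, 115/13); (72/13, -30/13) → (85/13, 48/13); (92/13, 18/13) → (105/13, 96/13)
T5 reflect across x = 0: (127/13, 115/13) → (-127/13, 115/13); (85/13, 48/13) → (-85/13, 48/13); (105/13, 96/13) → (-105/13, 96/13)
T6 rotate counter-clockwise with cos θ = -12/13, sin θ = 5/13: (-127/13, 115/13) → (73/13, -155/13); (-85/13, 48/13) → (60/13, -77/13); (-105/13, 96/13) → (60/13, -129/13)

image vertices: (73/13, -155/13), (60/13, -77/13), (60/13, -129/13)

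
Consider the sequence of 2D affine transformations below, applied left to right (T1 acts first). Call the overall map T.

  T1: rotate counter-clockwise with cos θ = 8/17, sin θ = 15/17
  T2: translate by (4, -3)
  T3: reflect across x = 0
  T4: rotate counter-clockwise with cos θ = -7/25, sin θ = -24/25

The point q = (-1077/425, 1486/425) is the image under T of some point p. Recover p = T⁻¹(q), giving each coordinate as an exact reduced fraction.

T1 = [8/17 -15/17 0; 15/17 8/17 0; 0 0 1]
T2·T1 = [8/17 -15/17 4; 15/17 8/17 -3; 0 0 1]
T3·…·T1 = [-8/17 15/17 -4; 15/17 8/17 -3; 0 0 1]
T4·…·T1 = [416/425 87/425 -44/25; 87/425 -416/425 117/25; 0 0 1]
det M = -1; M⁻¹ = [416/425 87/425 13/17; 87/425 -416/425 84/17; 0 0 1]
M⁻¹ · (-1077/425, 1486/425)ᵀ = (-1, 1)ᵀ

p = (-1, 1)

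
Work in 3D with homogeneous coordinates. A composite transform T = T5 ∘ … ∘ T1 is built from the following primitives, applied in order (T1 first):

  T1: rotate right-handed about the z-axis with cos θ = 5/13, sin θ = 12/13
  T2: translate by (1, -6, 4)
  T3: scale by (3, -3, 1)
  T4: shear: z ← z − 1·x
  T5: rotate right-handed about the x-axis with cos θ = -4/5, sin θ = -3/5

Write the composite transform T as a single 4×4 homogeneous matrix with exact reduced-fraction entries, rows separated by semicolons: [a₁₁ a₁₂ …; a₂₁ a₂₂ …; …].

T1 = [5/13 -12/13 0 0; 12/13 5/13 0 0; 0 0 1 0; 0 0 0 1]
T2·T1 = [5/13 -12/13 0 1; 12/13 5/13 0 -6; 0 0 1 4; 0 0 0 1]
T3·…·T1 = [15/13 -36/13 0 3; -36/13 -15/13 0 18; 0 0 1 4; 0 0 0 1]
T4·…·T1 = [15/13 -36/13 0 3; -36/13 -15/13 0 18; -15/13 36/13 1 1; 0 0 0 1]
T5·…·T1 = [15/13 -36/13 0 3; 99/65 168/65 3/5 -69/5; 168/65 -99/65 -4/5 -58/5; 0 0 0 1]

T = [15/13 -36/13 0 3; 99/65 168/65 3/5 -69/5; 168/65 -99/65 -4/5 -58/5; 0 0 0 1]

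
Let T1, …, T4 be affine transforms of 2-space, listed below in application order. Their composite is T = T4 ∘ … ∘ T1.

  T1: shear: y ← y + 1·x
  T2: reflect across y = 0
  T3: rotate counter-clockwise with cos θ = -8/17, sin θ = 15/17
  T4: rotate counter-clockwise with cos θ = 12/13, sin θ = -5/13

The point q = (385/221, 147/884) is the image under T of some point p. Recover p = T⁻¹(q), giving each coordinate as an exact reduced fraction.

T1 = [1 0 0; 1 1 0; 0 0 1]
T2·T1 = [1 0 0; -1 -1 0; 0 0 1]
T3·…·T1 = [7/17 15/17 0; 23/17 8/17 0; 0 0 1]
T4·…·T1 = [199/221 220/221 0; 241/221 21/221 0; 0 0 1]
det M = -1; M⁻¹ = [-21/221 220/221 0; 241/221 -199/221 0; 0 0 1]
M⁻¹ · (385/221, 147/884)ᵀ = (0, 7/4)ᵀ

p = (0, 7/4)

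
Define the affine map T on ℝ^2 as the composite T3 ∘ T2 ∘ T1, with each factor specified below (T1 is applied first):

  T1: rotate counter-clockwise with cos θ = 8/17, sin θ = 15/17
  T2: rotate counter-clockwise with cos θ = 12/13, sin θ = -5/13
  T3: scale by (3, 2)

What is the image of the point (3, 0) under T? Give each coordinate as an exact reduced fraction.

T1 rotate counter-clockwise with cos θ = 8/17, sin θ = 15/17: (3, 0) → (24/17, 45/17)
T2 rotate counter-clockwise with cos θ = 12/13, sin θ = -5/13: (24/17, 45/17) → (513/221, 420/221)
T3 scale by (3, 2): (513/221, 420/221) → (1539/221, 840/221)

T(p) = (1539/221, 840/221)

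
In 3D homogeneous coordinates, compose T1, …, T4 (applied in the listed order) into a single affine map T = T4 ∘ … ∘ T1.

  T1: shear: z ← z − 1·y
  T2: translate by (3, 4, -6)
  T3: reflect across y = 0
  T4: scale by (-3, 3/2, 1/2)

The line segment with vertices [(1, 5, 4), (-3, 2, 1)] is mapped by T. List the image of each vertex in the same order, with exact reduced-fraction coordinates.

image vertices: (-12, -27/2, -7/2), (0, -9, -7/2)

T1 shear: z ← z − 1·y: (1, 5, 4) → (1, 5, -1); (-3, 2, 1) → (-3, 2, -1)
T2 translate by (3, 4, -6): (1, 5, -1) → (4, 9, -7); (-3, 2, -1) → (0, 6, -7)
T3 reflect across y = 0: (4, 9, -7) → (4, -9, -7); (0, 6, -7) → (0, -6, -7)
T4 scale by (-3, 3/2, 1/2): (4, -9, -7) → (-12, -27/2, -7/2); (0, -6, -7) → (0, -9, -7/2)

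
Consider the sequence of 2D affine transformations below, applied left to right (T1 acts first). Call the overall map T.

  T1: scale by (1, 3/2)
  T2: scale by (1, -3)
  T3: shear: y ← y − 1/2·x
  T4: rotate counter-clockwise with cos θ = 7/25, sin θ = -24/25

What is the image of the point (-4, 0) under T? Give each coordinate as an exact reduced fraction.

T(p) = (4/5, 22/5)

T1 scale by (1, 3/2): (-4, 0) → (-4, 0)
T2 scale by (1, -3): (-4, 0) → (-4, 0)
T3 shear: y ← y − 1/2·x: (-4, 0) → (-4, 2)
T4 rotate counter-clockwise with cos θ = 7/25, sin θ = -24/25: (-4, 2) → (4/5, 22/5)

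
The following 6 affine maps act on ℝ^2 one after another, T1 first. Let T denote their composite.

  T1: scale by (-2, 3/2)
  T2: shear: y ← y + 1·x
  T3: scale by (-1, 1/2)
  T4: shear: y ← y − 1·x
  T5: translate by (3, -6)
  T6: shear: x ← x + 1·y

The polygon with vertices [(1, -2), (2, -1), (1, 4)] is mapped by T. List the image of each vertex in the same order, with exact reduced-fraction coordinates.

image vertices: (-11/2, -21/2), (-23/4, -51/4), (-1, -6)

T1 scale by (-2, 3/2): (1, -2) → (-2, -3); (2, -1) → (-4, -3/2); (1, 4) → (-2, 6)
T2 shear: y ← y + 1·x: (-2, -3) → (-2, -5); (-4, -3/2) → (-4, -11/2); (-2, 6) → (-2, 4)
T3 scale by (-1, 1/2): (-2, -5) → (2, -5/2); (-4, -11/2) → (4, -11/4); (-2, 4) → (2, 2)
T4 shear: y ← y − 1·x: (2, -5/2) → (2, -9/2); (4, -11/4) → (4, -27/4); (2, 2) → (2, 0)
T5 translate by (3, -6): (2, -9/2) → (5, -21/2); (4, -27/4) → (7, -51/4); (2, 0) → (5, -6)
T6 shear: x ← x + 1·y: (5, -21/2) → (-11/2, -21/2); (7, -51/4) → (-23/4, -51/4); (5, -6) → (-1, -6)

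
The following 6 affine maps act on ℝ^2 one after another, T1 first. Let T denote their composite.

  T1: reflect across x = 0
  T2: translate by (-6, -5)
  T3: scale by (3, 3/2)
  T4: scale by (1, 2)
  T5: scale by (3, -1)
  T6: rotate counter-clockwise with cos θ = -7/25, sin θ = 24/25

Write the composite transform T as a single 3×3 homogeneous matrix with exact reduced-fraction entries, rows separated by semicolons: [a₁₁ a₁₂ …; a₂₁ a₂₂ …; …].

T = [63/25 72/25 18/25; -216/25 21/25 -1401/25; 0 0 1]

T1 = [-1 0 0; 0 1 0; 0 0 1]
T2·T1 = [-1 0 -6; 0 1 -5; 0 0 1]
T3·…·T1 = [-3 0 -18; 0 3/2 -15/2; 0 0 1]
T4·…·T1 = [-3 0 -18; 0 3 -15; 0 0 1]
T5·…·T1 = [-9 0 -54; 0 -3 15; 0 0 1]
T6·…·T1 = [63/25 72/25 18/25; -216/25 21/25 -1401/25; 0 0 1]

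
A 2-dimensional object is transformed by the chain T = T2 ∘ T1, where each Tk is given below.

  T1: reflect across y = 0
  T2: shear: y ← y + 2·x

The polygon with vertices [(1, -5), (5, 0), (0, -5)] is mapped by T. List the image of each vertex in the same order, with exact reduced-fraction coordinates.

image vertices: (1, 7), (5, 10), (0, 5)

T1 reflect across y = 0: (1, -5) → (1, 5); (5, 0) → (5, 0); (0, -5) → (0, 5)
T2 shear: y ← y + 2·x: (1, 5) → (1, 7); (5, 0) → (5, 10); (0, 5) → (0, 5)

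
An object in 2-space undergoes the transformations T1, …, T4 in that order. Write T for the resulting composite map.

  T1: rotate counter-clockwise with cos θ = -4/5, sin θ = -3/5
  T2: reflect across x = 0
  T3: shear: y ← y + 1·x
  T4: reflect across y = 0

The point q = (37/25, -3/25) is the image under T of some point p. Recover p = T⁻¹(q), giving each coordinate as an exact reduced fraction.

p = (2, 1/5)

T1 = [-4/5 3/5 0; -3/5 -4/5 0; 0 0 1]
T2·T1 = [4/5 -3/5 0; -3/5 -4/5 0; 0 0 1]
T3·…·T1 = [4/5 -3/5 0; 1/5 -7/5 0; 0 0 1]
T4·…·T1 = [4/5 -3/5 0; -1/5 7/5 0; 0 0 1]
det M = 1; M⁻¹ = [7/5 3/5 0; 1/5 4/5 0; 0 0 1]
M⁻¹ · (37/25, -3/25)ᵀ = (2, 1/5)ᵀ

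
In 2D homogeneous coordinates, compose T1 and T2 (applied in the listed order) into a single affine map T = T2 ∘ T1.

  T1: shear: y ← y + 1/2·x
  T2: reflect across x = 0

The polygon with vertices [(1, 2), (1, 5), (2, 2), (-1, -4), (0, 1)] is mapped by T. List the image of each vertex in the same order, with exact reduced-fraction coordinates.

image vertices: (-1, 5/2), (-1, 11/2), (-2, 3), (1, -9/2), (0, 1)

T1 shear: y ← y + 1/2·x: (1, 2) → (1, 5/2); (1, 5) → (1, 11/2); (2, 2) → (2, 3); (-1, -4) → (-1, -9/2); (0, 1) → (0, 1)
T2 reflect across x = 0: (1, 5/2) → (-1, 5/2); (1, 11/2) → (-1, 11/2); (2, 3) → (-2, 3); (-1, -9/2) → (1, -9/2); (0, 1) → (0, 1)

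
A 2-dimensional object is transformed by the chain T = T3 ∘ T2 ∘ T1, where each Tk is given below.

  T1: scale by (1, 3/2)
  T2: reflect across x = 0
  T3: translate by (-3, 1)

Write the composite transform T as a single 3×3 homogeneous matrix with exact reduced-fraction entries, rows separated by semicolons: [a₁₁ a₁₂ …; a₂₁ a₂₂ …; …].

T = [-1 0 -3; 0 3/2 1; 0 0 1]

T1 = [1 0 0; 0 3/2 0; 0 0 1]
T2·T1 = [-1 0 0; 0 3/2 0; 0 0 1]
T3·…·T1 = [-1 0 -3; 0 3/2 1; 0 0 1]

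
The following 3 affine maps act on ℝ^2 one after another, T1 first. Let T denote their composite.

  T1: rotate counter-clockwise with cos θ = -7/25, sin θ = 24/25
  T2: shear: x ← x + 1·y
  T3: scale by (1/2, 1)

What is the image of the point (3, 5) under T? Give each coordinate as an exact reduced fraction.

T1 rotate counter-clockwise with cos θ = -7/25, sin θ = 24/25: (3, 5) → (-141/25, 37/25)
T2 shear: x ← x + 1·y: (-141/25, 37/25) → (-104/25, 37/25)
T3 scale by (1/2, 1): (-104/25, 37/25) → (-52/25, 37/25)

T(p) = (-52/25, 37/25)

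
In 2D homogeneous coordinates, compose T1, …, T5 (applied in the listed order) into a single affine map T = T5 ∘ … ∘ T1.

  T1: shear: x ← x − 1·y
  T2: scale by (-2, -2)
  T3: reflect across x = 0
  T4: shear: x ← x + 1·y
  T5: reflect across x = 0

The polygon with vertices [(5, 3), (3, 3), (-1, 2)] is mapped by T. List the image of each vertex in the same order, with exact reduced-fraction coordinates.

T1 shear: x ← x − 1·y: (5, 3) → (2, 3); (3, 3) → (0, 3); (-1, 2) → (-3, 2)
T2 scale by (-2, -2): (2, 3) → (-4, -6); (0, 3) → (0, -6); (-3, 2) → (6, -4)
T3 reflect across x = 0: (-4, -6) → (4, -6); (0, -6) → (0, -6); (6, -4) → (-6, -4)
T4 shear: x ← x + 1·y: (4, -6) → (-2, -6); (0, -6) → (-6, -6); (-6, -4) → (-10, -4)
T5 reflect across x = 0: (-2, -6) → (2, -6); (-6, -6) → (6, -6); (-10, -4) → (10, -4)

image vertices: (2, -6), (6, -6), (10, -4)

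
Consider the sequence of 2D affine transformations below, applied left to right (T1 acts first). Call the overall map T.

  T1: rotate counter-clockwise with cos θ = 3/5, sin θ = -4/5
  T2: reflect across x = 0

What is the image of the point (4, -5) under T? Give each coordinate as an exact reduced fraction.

T1 rotate counter-clockwise with cos θ = 3/5, sin θ = -4/5: (4, -5) → (-8/5, -31/5)
T2 reflect across x = 0: (-8/5, -31/5) → (8/5, -31/5)

T(p) = (8/5, -31/5)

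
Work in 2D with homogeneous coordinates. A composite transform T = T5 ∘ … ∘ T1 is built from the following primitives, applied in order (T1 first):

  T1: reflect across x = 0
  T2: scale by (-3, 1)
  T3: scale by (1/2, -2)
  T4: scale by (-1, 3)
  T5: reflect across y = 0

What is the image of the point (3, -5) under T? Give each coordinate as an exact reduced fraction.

T1 reflect across x = 0: (3, -5) → (-3, -5)
T2 scale by (-3, 1): (-3, -5) → (9, -5)
T3 scale by (1/2, -2): (9, -5) → (9/2, 10)
T4 scale by (-1, 3): (9/2, 10) → (-9/2, 30)
T5 reflect across y = 0: (-9/2, 30) → (-9/2, -30)

T(p) = (-9/2, -30)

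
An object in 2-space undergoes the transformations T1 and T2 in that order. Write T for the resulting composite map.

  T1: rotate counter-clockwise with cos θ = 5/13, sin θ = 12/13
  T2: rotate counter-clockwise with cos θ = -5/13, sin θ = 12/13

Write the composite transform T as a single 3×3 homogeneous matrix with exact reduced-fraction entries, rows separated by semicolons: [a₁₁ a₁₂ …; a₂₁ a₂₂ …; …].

T1 = [5/13 -12/13 0; 12/13 5/13 0; 0 0 1]
T2·T1 = [-1 0 0; 0 -1 0; 0 0 1]

T = [-1 0 0; 0 -1 0; 0 0 1]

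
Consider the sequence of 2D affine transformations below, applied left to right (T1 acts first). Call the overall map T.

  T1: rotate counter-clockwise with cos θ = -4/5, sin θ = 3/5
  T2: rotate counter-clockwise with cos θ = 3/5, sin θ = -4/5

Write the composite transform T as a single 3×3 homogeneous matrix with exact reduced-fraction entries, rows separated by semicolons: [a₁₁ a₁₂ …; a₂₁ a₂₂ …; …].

T1 = [-4/5 -3/5 0; 3/5 -4/5 0; 0 0 1]
T2·T1 = [0 -1 0; 1 0 0; 0 0 1]

T = [0 -1 0; 1 0 0; 0 0 1]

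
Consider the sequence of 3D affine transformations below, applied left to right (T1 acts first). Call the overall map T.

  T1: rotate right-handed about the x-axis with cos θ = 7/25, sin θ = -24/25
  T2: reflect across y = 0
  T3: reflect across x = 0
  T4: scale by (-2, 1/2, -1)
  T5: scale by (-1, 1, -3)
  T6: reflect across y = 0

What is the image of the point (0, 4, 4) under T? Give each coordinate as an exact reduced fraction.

T(p) = (0, 62/25, -204/25)

T1 rotate right-handed about the x-axis with cos θ = 7/25, sin θ = -24/25: (0, 4, 4) → (0, 124/25, -68/25)
T2 reflect across y = 0: (0, 124/25, -68/25) → (0, -124/25, -68/25)
T3 reflect across x = 0: (0, -124/25, -68/25) → (0, -124/25, -68/25)
T4 scale by (-2, 1/2, -1): (0, -124/25, -68/25) → (0, -62/25, 68/25)
T5 scale by (-1, 1, -3): (0, -62/25, 68/25) → (0, -62/25, -204/25)
T6 reflect across y = 0: (0, -62/25, -204/25) → (0, 62/25, -204/25)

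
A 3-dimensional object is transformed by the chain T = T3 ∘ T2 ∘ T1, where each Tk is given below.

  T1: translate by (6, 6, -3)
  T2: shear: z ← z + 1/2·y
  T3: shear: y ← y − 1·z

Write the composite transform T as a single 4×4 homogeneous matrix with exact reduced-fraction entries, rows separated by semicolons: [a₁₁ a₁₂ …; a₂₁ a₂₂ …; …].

T1 = [1 0 0 6; 0 1 0 6; 0 0 1 -3; 0 0 0 1]
T2·T1 = [1 0 0 6; 0 1 0 6; 0 1/2 1 0; 0 0 0 1]
T3·…·T1 = [1 0 0 6; 0 1/2 -1 6; 0 1/2 1 0; 0 0 0 1]

T = [1 0 0 6; 0 1/2 -1 6; 0 1/2 1 0; 0 0 0 1]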